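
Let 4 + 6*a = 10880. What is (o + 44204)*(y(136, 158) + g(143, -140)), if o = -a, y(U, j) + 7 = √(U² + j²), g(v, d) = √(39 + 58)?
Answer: -890218/3 + 127174*√97/3 + 254348*√10865/3 ≈ 8.9581e+6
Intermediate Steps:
g(v, d) = √97
a = 5438/3 (a = -⅔ + (⅙)*10880 = -⅔ + 5440/3 = 5438/3 ≈ 1812.7)
y(U, j) = -7 + √(U² + j²)
o = -5438/3 (o = -1*5438/3 = -5438/3 ≈ -1812.7)
(o + 44204)*(y(136, 158) + g(143, -140)) = (-5438/3 + 44204)*((-7 + √(136² + 158²)) + √97) = 127174*((-7 + √(18496 + 24964)) + √97)/3 = 127174*((-7 + √43460) + √97)/3 = 127174*((-7 + 2*√10865) + √97)/3 = 127174*(-7 + √97 + 2*√10865)/3 = -890218/3 + 127174*√97/3 + 254348*√10865/3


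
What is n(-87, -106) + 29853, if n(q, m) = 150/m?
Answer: 1582134/53 ≈ 29852.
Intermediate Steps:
n(-87, -106) + 29853 = 150/(-106) + 29853 = 150*(-1/106) + 29853 = -75/53 + 29853 = 1582134/53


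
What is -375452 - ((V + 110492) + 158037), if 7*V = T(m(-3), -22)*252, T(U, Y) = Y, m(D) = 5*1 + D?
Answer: -643189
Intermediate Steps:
m(D) = 5 + D
V = -792 (V = (-22*252)/7 = (⅐)*(-5544) = -792)
-375452 - ((V + 110492) + 158037) = -375452 - ((-792 + 110492) + 158037) = -375452 - (109700 + 158037) = -375452 - 1*267737 = -375452 - 267737 = -643189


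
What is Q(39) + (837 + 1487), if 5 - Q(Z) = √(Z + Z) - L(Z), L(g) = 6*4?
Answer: 2353 - √78 ≈ 2344.2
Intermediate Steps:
L(g) = 24
Q(Z) = 29 - √2*√Z (Q(Z) = 5 - (√(Z + Z) - 1*24) = 5 - (√(2*Z) - 24) = 5 - (√2*√Z - 24) = 5 - (-24 + √2*√Z) = 5 + (24 - √2*√Z) = 29 - √2*√Z)
Q(39) + (837 + 1487) = (29 - √2*√39) + (837 + 1487) = (29 - √78) + 2324 = 2353 - √78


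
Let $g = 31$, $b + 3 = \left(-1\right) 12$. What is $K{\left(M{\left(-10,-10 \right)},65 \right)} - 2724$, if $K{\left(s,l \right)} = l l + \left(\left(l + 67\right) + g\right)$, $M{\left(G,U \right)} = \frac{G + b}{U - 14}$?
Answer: $1664$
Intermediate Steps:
$b = -15$ ($b = -3 - 12 = -15$)
$M{\left(G,U \right)} = \frac{-15 + G}{-14 + U}$ ($M{\left(G,U \right)} = \frac{G - 15}{U - 14} = \frac{-15 + G}{-14 + U}$)
$K{\left(s,l \right)} = 98 + l + l^{2}$ ($K{\left(s,l \right)} = l l + \left(\left(l + 67\right) + 31\right) = l^{2} + \left(\left(67 + l\right) + 31\right) = l^{2} + \left(98 + l\right) = 98 + l + l^{2}$)
$K{\left(M{\left(-10,-10 \right)},65 \right)} - 2724 = \left(98 + 65 + 65^{2}\right) - 2724 = \left(98 + 65 + 4225\right) - 2724 = 4388 - 2724 = 1664$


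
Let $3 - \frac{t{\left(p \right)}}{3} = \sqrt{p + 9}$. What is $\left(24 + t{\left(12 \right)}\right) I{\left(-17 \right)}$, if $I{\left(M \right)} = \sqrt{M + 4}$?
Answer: $3 i \sqrt{13} \left(11 - \sqrt{21}\right) \approx 69.415 i$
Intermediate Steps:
$I{\left(M \right)} = \sqrt{4 + M}$
$t{\left(p \right)} = 9 - 3 \sqrt{9 + p}$ ($t{\left(p \right)} = 9 - 3 \sqrt{p + 9} = 9 - 3 \sqrt{9 + p}$)
$\left(24 + t{\left(12 \right)}\right) I{\left(-17 \right)} = \left(24 + \left(9 - 3 \sqrt{9 + 12}\right)\right) \sqrt{4 - 17} = \left(24 + \left(9 - 3 \sqrt{21}\right)\right) \sqrt{-13} = \left(33 - 3 \sqrt{21}\right) i \sqrt{13} = i \sqrt{13} \left(33 - 3 \sqrt{21}\right)$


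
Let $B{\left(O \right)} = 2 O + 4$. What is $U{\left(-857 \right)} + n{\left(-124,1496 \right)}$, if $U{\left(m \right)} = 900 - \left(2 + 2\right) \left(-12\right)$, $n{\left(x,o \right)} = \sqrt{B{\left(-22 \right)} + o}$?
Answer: $948 + 4 \sqrt{91} \approx 986.16$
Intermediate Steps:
$B{\left(O \right)} = 4 + 2 O$
$n{\left(x,o \right)} = \sqrt{-40 + o}$ ($n{\left(x,o \right)} = \sqrt{\left(4 + 2 \left(-22\right)\right) + o} = \sqrt{\left(4 - 44\right) + o} = \sqrt{-40 + o}$)
$U{\left(m \right)} = 948$ ($U{\left(m \right)} = 900 - 4 \left(-12\right) = 900 - -48 = 900 + 48 = 948$)
$U{\left(-857 \right)} + n{\left(-124,1496 \right)} = 948 + \sqrt{-40 + 1496} = 948 + \sqrt{1456} = 948 + 4 \sqrt{91}$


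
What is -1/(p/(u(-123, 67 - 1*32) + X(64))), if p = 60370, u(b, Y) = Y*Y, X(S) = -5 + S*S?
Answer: -2658/30185 ≈ -0.088057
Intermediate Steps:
X(S) = -5 + S²
u(b, Y) = Y²
-1/(p/(u(-123, 67 - 1*32) + X(64))) = -1/(60370/((67 - 1*32)² + (-5 + 64²))) = -1/(60370/((67 - 32)² + (-5 + 4096))) = -1/(60370/(35² + 4091)) = -1/(60370/(1225 + 4091)) = -1/(60370/5316) = -1/(60370*(1/5316)) = -1/30185/2658 = -1*2658/30185 = -2658/30185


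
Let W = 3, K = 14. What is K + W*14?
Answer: 56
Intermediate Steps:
K + W*14 = 14 + 3*14 = 14 + 42 = 56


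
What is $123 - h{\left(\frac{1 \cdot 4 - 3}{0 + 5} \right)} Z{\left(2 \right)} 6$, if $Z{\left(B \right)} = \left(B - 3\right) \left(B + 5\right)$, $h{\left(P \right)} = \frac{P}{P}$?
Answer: $165$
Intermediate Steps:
$h{\left(P \right)} = 1$
$Z{\left(B \right)} = \left(-3 + B\right) \left(5 + B\right)$
$123 - h{\left(\frac{1 \cdot 4 - 3}{0 + 5} \right)} Z{\left(2 \right)} 6 = 123 - 1 \left(-15 + 2^{2} + 2 \cdot 2\right) 6 = 123 - 1 \left(-15 + 4 + 4\right) 6 = 123 - 1 \left(-7\right) 6 = 123 - \left(-7\right) 6 = 123 - -42 = 123 + 42 = 165$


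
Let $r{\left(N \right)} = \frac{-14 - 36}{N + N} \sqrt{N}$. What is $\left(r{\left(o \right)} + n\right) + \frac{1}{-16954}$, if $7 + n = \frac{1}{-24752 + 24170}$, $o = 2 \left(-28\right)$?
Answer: $- \frac{17272033}{2466807} + \frac{25 i \sqrt{14}}{28} \approx -7.0018 + 3.3408 i$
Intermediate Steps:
$o = -56$
$r{\left(N \right)} = - \frac{25}{\sqrt{N}}$ ($r{\left(N \right)} = - \frac{50}{2 N} \sqrt{N} = - 50 \frac{1}{2 N} \sqrt{N} = - \frac{25}{N} \sqrt{N} = - \frac{25}{\sqrt{N}}$)
$n = - \frac{4075}{582}$ ($n = -7 + \frac{1}{-24752 + 24170} = -7 + \frac{1}{-582} = -7 - \frac{1}{582} = - \frac{4075}{582} \approx -7.0017$)
$\left(r{\left(o \right)} + n\right) + \frac{1}{-16954} = \left(- \frac{25}{2 i \sqrt{14}} - \frac{4075}{582}\right) + \frac{1}{-16954} = \left(- 25 \left(- \frac{i \sqrt{14}}{28}\right) - \frac{4075}{582}\right) - \frac{1}{16954} = \left(\frac{25 i \sqrt{14}}{28} - \frac{4075}{582}\right) - \frac{1}{16954} = \left(- \frac{4075}{582} + \frac{25 i \sqrt{14}}{28}\right) - \frac{1}{16954} = - \frac{17272033}{2466807} + \frac{25 i \sqrt{14}}{28}$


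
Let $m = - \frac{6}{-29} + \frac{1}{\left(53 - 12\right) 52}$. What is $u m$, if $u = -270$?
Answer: $- \frac{1730835}{30914} \approx -55.989$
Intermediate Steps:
$m = \frac{12821}{61828}$ ($m = \left(-6\right) \left(- \frac{1}{29}\right) + \frac{1}{41} \cdot \frac{1}{52} = \frac{6}{29} + \frac{1}{41} \cdot \frac{1}{52} = \frac{6}{29} + \frac{1}{2132} = \frac{12821}{61828} \approx 0.20737$)
$u m = \left(-270\right) \frac{12821}{61828} = - \frac{1730835}{30914}$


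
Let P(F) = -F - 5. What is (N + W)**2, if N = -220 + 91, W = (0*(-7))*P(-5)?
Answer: 16641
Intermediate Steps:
P(F) = -5 - F
W = 0 (W = (0*(-7))*(-5 - 1*(-5)) = 0*(-5 + 5) = 0*0 = 0)
N = -129
(N + W)**2 = (-129 + 0)**2 = (-129)**2 = 16641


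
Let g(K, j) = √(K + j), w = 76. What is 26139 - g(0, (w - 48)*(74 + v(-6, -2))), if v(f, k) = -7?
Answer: 26139 - 2*√469 ≈ 26096.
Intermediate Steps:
26139 - g(0, (w - 48)*(74 + v(-6, -2))) = 26139 - √(0 + (76 - 48)*(74 - 7)) = 26139 - √(0 + 28*67) = 26139 - √(0 + 1876) = 26139 - √1876 = 26139 - 2*√469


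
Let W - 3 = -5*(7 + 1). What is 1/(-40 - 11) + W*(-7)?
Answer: 13208/51 ≈ 258.98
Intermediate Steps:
W = -37 (W = 3 - 5*(7 + 1) = 3 - 5*8 = 3 - 40 = -37)
1/(-40 - 11) + W*(-7) = 1/(-40 - 11) - 37*(-7) = 1/(-51) + 259 = -1/51 + 259 = 13208/51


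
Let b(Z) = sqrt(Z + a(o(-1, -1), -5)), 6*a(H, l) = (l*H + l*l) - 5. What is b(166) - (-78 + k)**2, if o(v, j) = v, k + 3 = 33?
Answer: -2304 + sqrt(6126)/6 ≈ -2291.0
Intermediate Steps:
k = 30 (k = -3 + 33 = 30)
a(H, l) = -5/6 + l**2/6 + H*l/6 (a(H, l) = ((l*H + l*l) - 5)/6 = ((H*l + l**2) - 5)/6 = ((l**2 + H*l) - 5)/6 = (-5 + l**2 + H*l)/6 = -5/6 + l**2/6 + H*l/6)
b(Z) = sqrt(25/6 + Z) (b(Z) = sqrt(Z + (-5/6 + (1/6)*(-5)**2 + (1/6)*(-1)*(-5))) = sqrt(Z + (-5/6 + (1/6)*25 + 5/6)) = sqrt(Z + (-5/6 + 25/6 + 5/6)) = sqrt(Z + 25/6) = sqrt(25/6 + Z))
b(166) - (-78 + k)**2 = sqrt(150 + 36*166)/6 - (-78 + 30)**2 = sqrt(150 + 5976)/6 - 1*(-48)**2 = sqrt(6126)/6 - 1*2304 = sqrt(6126)/6 - 2304 = -2304 + sqrt(6126)/6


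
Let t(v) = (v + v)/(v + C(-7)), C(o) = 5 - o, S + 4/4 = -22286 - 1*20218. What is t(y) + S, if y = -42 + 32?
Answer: -42515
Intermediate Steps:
S = -42505 (S = -1 + (-22286 - 1*20218) = -1 + (-22286 - 20218) = -1 - 42504 = -42505)
y = -10
t(v) = 2*v/(12 + v) (t(v) = (v + v)/(v + (5 - 1*(-7))) = (2*v)/(v + (5 + 7)) = (2*v)/(v + 12) = (2*v)/(12 + v) = 2*v/(12 + v))
t(y) + S = 2*(-10)/(12 - 10) - 42505 = 2*(-10)/2 - 42505 = 2*(-10)*(1/2) - 42505 = -10 - 42505 = -42515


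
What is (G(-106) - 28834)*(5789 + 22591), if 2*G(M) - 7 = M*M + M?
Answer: -660274890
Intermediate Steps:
G(M) = 7/2 + M/2 + M**2/2 (G(M) = 7/2 + (M*M + M)/2 = 7/2 + (M**2 + M)/2 = 7/2 + (M + M**2)/2 = 7/2 + (M/2 + M**2/2) = 7/2 + M/2 + M**2/2)
(G(-106) - 28834)*(5789 + 22591) = ((7/2 + (1/2)*(-106) + (1/2)*(-106)**2) - 28834)*(5789 + 22591) = ((7/2 - 53 + (1/2)*11236) - 28834)*28380 = ((7/2 - 53 + 5618) - 28834)*28380 = (11137/2 - 28834)*28380 = -46531/2*28380 = -660274890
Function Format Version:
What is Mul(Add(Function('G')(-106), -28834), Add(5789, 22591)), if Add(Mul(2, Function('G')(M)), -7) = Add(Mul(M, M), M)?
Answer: -660274890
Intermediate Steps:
Function('G')(M) = Add(Rational(7, 2), Mul(Rational(1, 2), M), Mul(Rational(1, 2), Pow(M, 2))) (Function('G')(M) = Add(Rational(7, 2), Mul(Rational(1, 2), Add(Mul(M, M), M))) = Add(Rational(7, 2), Mul(Rational(1, 2), Add(Pow(M, 2), M))) = Add(Rational(7, 2), Mul(Rational(1, 2), Add(M, Pow(M, 2)))) = Add(Rational(7, 2), Add(Mul(Rational(1, 2), M), Mul(Rational(1, 2), Pow(M, 2)))) = Add(Rational(7, 2), Mul(Rational(1, 2), M), Mul(Rational(1, 2), Pow(M, 2))))
Mul(Add(Function('G')(-106), -28834), Add(5789, 22591)) = Mul(Add(Add(Rational(7, 2), Mul(Rational(1, 2), -106), Mul(Rational(1, 2), Pow(-106, 2))), -28834), Add(5789, 22591)) = Mul(Add(Add(Rational(7, 2), -53, Mul(Rational(1, 2), 11236)), -28834), 28380) = Mul(Add(Add(Rational(7, 2), -53, 5618), -28834), 28380) = Mul(Add(Rational(11137, 2), -28834), 28380) = Mul(Rational(-46531, 2), 28380) = -660274890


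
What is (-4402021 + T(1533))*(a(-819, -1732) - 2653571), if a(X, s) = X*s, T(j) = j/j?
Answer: 5436772027260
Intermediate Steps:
T(j) = 1
(-4402021 + T(1533))*(a(-819, -1732) - 2653571) = (-4402021 + 1)*(-819*(-1732) - 2653571) = -4402020*(1418508 - 2653571) = -4402020*(-1235063) = 5436772027260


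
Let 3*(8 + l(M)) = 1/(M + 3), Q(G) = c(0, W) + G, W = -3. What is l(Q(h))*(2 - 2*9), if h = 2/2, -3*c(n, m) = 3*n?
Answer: 380/3 ≈ 126.67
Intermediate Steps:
c(n, m) = -n
h = 1 (h = 2*(½) = 1)
Q(G) = G (Q(G) = -1*0 + G = 0 + G = G)
l(M) = -8 + 1/(3*(3 + M)) (l(M) = -8 + 1/(3*(M + 3)) = -8 + 1/(3*(3 + M)))
l(Q(h))*(2 - 2*9) = ((-71 - 24*1)/(3*(3 + 1)))*(2 - 2*9) = ((⅓)*(-71 - 24)/4)*(2 - 18) = ((⅓)*(¼)*(-95))*(-16) = -95/12*(-16) = 380/3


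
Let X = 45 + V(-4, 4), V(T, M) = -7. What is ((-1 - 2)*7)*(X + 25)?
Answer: -1323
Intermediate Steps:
X = 38 (X = 45 - 7 = 38)
((-1 - 2)*7)*(X + 25) = ((-1 - 2)*7)*(38 + 25) = -3*7*63 = -21*63 = -1323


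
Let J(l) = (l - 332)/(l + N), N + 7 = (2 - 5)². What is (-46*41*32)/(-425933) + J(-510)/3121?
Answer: 48022400161/337651570822 ≈ 0.14222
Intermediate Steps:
N = 2 (N = -7 + (2 - 5)² = -7 + (-3)² = -7 + 9 = 2)
J(l) = (-332 + l)/(2 + l) (J(l) = (l - 332)/(l + 2) = (-332 + l)/(2 + l))
(-46*41*32)/(-425933) + J(-510)/3121 = (-46*41*32)/(-425933) + ((-332 - 510)/(2 - 510))/3121 = -1886*32*(-1/425933) + (-842/(-508))*(1/3121) = -60352*(-1/425933) - 1/508*(-842)*(1/3121) = 60352/425933 + (421/254)*(1/3121) = 60352/425933 + 421/792734 = 48022400161/337651570822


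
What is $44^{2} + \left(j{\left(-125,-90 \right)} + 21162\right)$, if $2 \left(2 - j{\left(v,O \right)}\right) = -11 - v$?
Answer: $23043$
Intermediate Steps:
$j{\left(v,O \right)} = \frac{15}{2} + \frac{v}{2}$ ($j{\left(v,O \right)} = 2 - \frac{-11 - v}{2} = 2 + \left(\frac{11}{2} + \frac{v}{2}\right) = \frac{15}{2} + \frac{v}{2}$)
$44^{2} + \left(j{\left(-125,-90 \right)} + 21162\right) = 44^{2} + \left(\left(\frac{15}{2} + \frac{1}{2} \left(-125\right)\right) + 21162\right) = 1936 + \left(\left(\frac{15}{2} - \frac{125}{2}\right) + 21162\right) = 1936 + \left(-55 + 21162\right) = 1936 + 21107 = 23043$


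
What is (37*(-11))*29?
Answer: -11803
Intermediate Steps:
(37*(-11))*29 = -407*29 = -11803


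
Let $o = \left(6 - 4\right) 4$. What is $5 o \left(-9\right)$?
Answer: $-360$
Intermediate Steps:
$o = 8$ ($o = \left(6 - 4\right) 4 = 2 \cdot 4 = 8$)
$5 o \left(-9\right) = 5 \cdot 8 \left(-9\right) = 40 \left(-9\right) = -360$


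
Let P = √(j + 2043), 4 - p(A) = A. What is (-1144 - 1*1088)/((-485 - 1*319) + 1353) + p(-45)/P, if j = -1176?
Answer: -248/61 + 49*√3/51 ≈ -2.4014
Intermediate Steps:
p(A) = 4 - A
P = 17*√3 (P = √(-1176 + 2043) = √867 = 17*√3 ≈ 29.445)
(-1144 - 1*1088)/((-485 - 1*319) + 1353) + p(-45)/P = (-1144 - 1*1088)/((-485 - 1*319) + 1353) + (4 - 1*(-45))/((17*√3)) = (-1144 - 1088)/((-485 - 319) + 1353) + (4 + 45)*(√3/51) = -2232/(-804 + 1353) + 49*(√3/51) = -2232/549 + 49*√3/51 = -2232*1/549 + 49*√3/51 = -248/61 + 49*√3/51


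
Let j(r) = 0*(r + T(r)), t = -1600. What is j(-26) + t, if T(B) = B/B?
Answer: -1600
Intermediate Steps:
T(B) = 1
j(r) = 0 (j(r) = 0*(r + 1) = 0*(1 + r) = 0)
j(-26) + t = 0 - 1600 = -1600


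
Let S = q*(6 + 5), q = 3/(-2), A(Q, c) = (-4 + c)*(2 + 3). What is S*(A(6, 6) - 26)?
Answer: 264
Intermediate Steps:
A(Q, c) = -20 + 5*c (A(Q, c) = (-4 + c)*5 = -20 + 5*c)
q = -3/2 (q = 3*(-1/2) = -3/2 ≈ -1.5000)
S = -33/2 (S = -3*(6 + 5)/2 = -3/2*11 = -33/2 ≈ -16.500)
S*(A(6, 6) - 26) = -33*((-20 + 5*6) - 26)/2 = -33*((-20 + 30) - 26)/2 = -33*(10 - 26)/2 = -33/2*(-16) = 264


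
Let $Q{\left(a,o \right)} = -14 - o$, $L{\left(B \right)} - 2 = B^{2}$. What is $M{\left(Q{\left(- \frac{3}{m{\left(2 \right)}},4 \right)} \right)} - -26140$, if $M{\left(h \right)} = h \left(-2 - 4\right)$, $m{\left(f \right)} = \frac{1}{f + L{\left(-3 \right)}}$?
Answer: $26248$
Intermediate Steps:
$L{\left(B \right)} = 2 + B^{2}$
$m{\left(f \right)} = \frac{1}{11 + f}$ ($m{\left(f \right)} = \frac{1}{f + \left(2 + \left(-3\right)^{2}\right)} = \frac{1}{f + \left(2 + 9\right)} = \frac{1}{f + 11} = \frac{1}{11 + f}$)
$M{\left(h \right)} = - 6 h$ ($M{\left(h \right)} = h \left(-6\right) = - 6 h$)
$M{\left(Q{\left(- \frac{3}{m{\left(2 \right)}},4 \right)} \right)} - -26140 = - 6 \left(-14 - 4\right) - -26140 = - 6 \left(-14 - 4\right) + 26140 = \left(-6\right) \left(-18\right) + 26140 = 108 + 26140 = 26248$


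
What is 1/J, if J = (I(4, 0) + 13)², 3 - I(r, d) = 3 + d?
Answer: 1/169 ≈ 0.0059172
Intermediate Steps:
I(r, d) = -d (I(r, d) = 3 - (3 + d) = 3 + (-3 - d) = -d)
J = 169 (J = (-1*0 + 13)² = (0 + 13)² = 13² = 169)
1/J = 1/169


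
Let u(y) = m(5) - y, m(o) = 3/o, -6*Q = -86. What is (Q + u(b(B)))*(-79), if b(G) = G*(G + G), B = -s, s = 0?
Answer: -17696/15 ≈ -1179.7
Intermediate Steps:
Q = 43/3 (Q = -⅙*(-86) = 43/3 ≈ 14.333)
B = 0 (B = -1*0 = 0)
b(G) = 2*G² (b(G) = G*(2*G) = 2*G²)
u(y) = ⅗ - y (u(y) = 3/5 - y = 3*(⅕) - y = ⅗ - y)
(Q + u(b(B)))*(-79) = (43/3 + (⅗ - 2*0²))*(-79) = (43/3 + (⅗ - 2*0))*(-79) = (43/3 + (⅗ - 1*0))*(-79) = (43/3 + (⅗ + 0))*(-79) = (43/3 + ⅗)*(-79) = (224/15)*(-79) = -17696/15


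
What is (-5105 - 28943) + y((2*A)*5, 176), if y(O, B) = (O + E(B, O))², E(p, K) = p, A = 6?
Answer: 21648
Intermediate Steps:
y(O, B) = (B + O)² (y(O, B) = (O + B)² = (B + O)²)
(-5105 - 28943) + y((2*A)*5, 176) = (-5105 - 28943) + (176 + (2*6)*5)² = -34048 + (176 + 12*5)² = -34048 + (176 + 60)² = -34048 + 236² = -34048 + 55696 = 21648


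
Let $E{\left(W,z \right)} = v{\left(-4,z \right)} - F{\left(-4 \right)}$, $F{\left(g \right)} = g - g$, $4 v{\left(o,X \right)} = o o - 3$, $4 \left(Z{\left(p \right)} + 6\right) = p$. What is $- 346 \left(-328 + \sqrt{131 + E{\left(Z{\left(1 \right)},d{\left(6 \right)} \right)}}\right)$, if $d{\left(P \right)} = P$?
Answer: $113488 - 173 \sqrt{537} \approx 1.0948 \cdot 10^{5}$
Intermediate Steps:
$Z{\left(p \right)} = -6 + \frac{p}{4}$
$v{\left(o,X \right)} = - \frac{3}{4} + \frac{o^{2}}{4}$ ($v{\left(o,X \right)} = \frac{o o - 3}{4} = \frac{o^{2} - 3}{4} = \frac{-3 + o^{2}}{4} = - \frac{3}{4} + \frac{o^{2}}{4}$)
$F{\left(g \right)} = 0$
$E{\left(W,z \right)} = \frac{13}{4}$ ($E{\left(W,z \right)} = \left(- \frac{3}{4} + \frac{\left(-4\right)^{2}}{4}\right) - 0 = \left(- \frac{3}{4} + \frac{1}{4} \cdot 16\right) + 0 = \left(- \frac{3}{4} + 4\right) + 0 = \frac{13}{4} + 0 = \frac{13}{4}$)
$- 346 \left(-328 + \sqrt{131 + E{\left(Z{\left(1 \right)},d{\left(6 \right)} \right)}}\right) = - 346 \left(-328 + \sqrt{131 + \frac{13}{4}}\right) = - 346 \left(-328 + \sqrt{\frac{537}{4}}\right) = - 346 \left(-328 + \frac{\sqrt{537}}{2}\right) = 113488 - 173 \sqrt{537}$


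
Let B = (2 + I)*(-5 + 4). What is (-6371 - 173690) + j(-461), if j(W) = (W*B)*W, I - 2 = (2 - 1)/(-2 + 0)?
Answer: -1847769/2 ≈ -9.2388e+5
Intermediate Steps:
I = 3/2 (I = 2 + (2 - 1)/(-2 + 0) = 2 + 1/(-2) = 2 + 1*(-½) = 2 - ½ = 3/2 ≈ 1.5000)
B = -7/2 (B = (2 + 3/2)*(-5 + 4) = (7/2)*(-1) = -7/2 ≈ -3.5000)
j(W) = -7*W²/2 (j(W) = (W*(-7/2))*W = (-7*W/2)*W = -7*W²/2)
(-6371 - 173690) + j(-461) = (-6371 - 173690) - 7/2*(-461)² = -180061 - 7/2*212521 = -180061 - 1487647/2 = -1847769/2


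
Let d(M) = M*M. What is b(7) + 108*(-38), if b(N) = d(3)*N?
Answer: -4041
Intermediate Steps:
d(M) = M**2
b(N) = 9*N (b(N) = 3**2*N = 9*N)
b(7) + 108*(-38) = 9*7 + 108*(-38) = 63 - 4104 = -4041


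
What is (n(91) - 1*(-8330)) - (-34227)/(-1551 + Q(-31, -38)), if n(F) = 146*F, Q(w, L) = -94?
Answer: 35524093/1645 ≈ 21595.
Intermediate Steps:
(n(91) - 1*(-8330)) - (-34227)/(-1551 + Q(-31, -38)) = (146*91 - 1*(-8330)) - (-34227)/(-1551 - 94) = (13286 + 8330) - (-34227)/(-1645) = 21616 - (-34227)*(-1)/1645 = 21616 - 1*34227/1645 = 21616 - 34227/1645 = 35524093/1645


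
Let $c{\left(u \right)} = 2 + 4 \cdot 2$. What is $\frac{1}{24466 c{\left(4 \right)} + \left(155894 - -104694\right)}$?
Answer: $\frac{1}{505248} \approx 1.9792 \cdot 10^{-6}$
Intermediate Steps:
$c{\left(u \right)} = 10$ ($c{\left(u \right)} = 2 + 8 = 10$)
$\frac{1}{24466 c{\left(4 \right)} + \left(155894 - -104694\right)} = \frac{1}{24466 \cdot 10 + \left(155894 - -104694\right)} = \frac{1}{244660 + \left(155894 + 104694\right)} = \frac{1}{244660 + 260588} = \frac{1}{505248}$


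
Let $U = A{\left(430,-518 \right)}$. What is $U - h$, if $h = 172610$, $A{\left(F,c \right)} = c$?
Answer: $-173128$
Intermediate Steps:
$U = -518$
$U - h = -518 - 172610 = -173128$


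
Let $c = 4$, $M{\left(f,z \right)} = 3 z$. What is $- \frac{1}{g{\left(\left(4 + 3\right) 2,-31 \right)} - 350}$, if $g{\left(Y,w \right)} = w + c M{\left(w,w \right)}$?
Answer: $\frac{1}{753} \approx 0.001328$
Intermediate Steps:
$g{\left(Y,w \right)} = 13 w$ ($g{\left(Y,w \right)} = w + 4 \cdot 3 w = w + 12 w = 13 w$)
$- \frac{1}{g{\left(\left(4 + 3\right) 2,-31 \right)} - 350} = - \frac{1}{13 \left(-31\right) - 350} = - \frac{1}{-403 - 350} = - \frac{1}{-753} = \left(-1\right) \left(- \frac{1}{753}\right) = \frac{1}{753}$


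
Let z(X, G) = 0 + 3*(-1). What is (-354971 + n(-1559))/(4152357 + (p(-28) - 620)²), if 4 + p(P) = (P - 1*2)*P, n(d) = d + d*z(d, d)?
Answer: -351853/4199013 ≈ -0.083794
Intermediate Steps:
z(X, G) = -3 (z(X, G) = 0 - 3 = -3)
n(d) = -2*d (n(d) = d + d*(-3) = d - 3*d = -2*d)
p(P) = -4 + P*(-2 + P) (p(P) = -4 + (P - 1*2)*P = -4 + (P - 2)*P = -4 + (-2 + P)*P = -4 + P*(-2 + P))
(-354971 + n(-1559))/(4152357 + (p(-28) - 620)²) = (-354971 - 2*(-1559))/(4152357 + ((-4 + (-28)² - 2*(-28)) - 620)²) = (-354971 + 3118)/(4152357 + ((-4 + 784 + 56) - 620)²) = -351853/(4152357 + (836 - 620)²) = -351853/(4152357 + 216²) = -351853/(4152357 + 46656) = -351853/4199013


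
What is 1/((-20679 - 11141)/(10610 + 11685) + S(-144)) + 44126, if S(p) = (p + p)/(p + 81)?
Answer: 618650979/14020 ≈ 44126.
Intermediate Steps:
S(p) = 2*p/(81 + p) (S(p) = (2*p)/(81 + p) = 2*p/(81 + p))
1/((-20679 - 11141)/(10610 + 11685) + S(-144)) + 44126 = 1/((-20679 - 11141)/(10610 + 11685) + 2*(-144)/(81 - 144)) + 44126 = 1/(-31820/22295 + 2*(-144)/(-63)) + 44126 = 1/(-31820*1/22295 + 2*(-144)*(-1/63)) + 44126 = 1/(-6364/4459 + 32/7) + 44126 = 1/(14020/4459) + 44126 = 4459/14020 + 44126 = 618650979/14020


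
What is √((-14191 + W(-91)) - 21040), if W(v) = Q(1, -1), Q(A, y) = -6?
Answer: I*√35237 ≈ 187.72*I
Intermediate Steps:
W(v) = -6
√((-14191 + W(-91)) - 21040) = √((-14191 - 6) - 21040) = √(-14197 - 21040) = √(-35237) = I*√35237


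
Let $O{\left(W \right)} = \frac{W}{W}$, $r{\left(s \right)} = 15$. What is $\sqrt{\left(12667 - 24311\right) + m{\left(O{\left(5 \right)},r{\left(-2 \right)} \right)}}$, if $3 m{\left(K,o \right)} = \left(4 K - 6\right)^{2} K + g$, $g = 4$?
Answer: $\frac{2 i \sqrt{26193}}{3} \approx 107.9 i$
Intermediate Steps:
$O{\left(W \right)} = 1$
$m{\left(K,o \right)} = \frac{4}{3} + \frac{K \left(-6 + 4 K\right)^{2}}{3}$ ($m{\left(K,o \right)} = \frac{\left(4 K - 6\right)^{2} K + 4}{3} = \frac{\left(-6 + 4 K\right)^{2} K + 4}{3} = \frac{K \left(-6 + 4 K\right)^{2} + 4}{3} = \frac{4 + K \left(-6 + 4 K\right)^{2}}{3} = \frac{4}{3} + \frac{K \left(-6 + 4 K\right)^{2}}{3}$)
$\sqrt{\left(12667 - 24311\right) + m{\left(O{\left(5 \right)},r{\left(-2 \right)} \right)}} = \sqrt{\left(12667 - 24311\right) + \left(\frac{4}{3} + \frac{4}{3} \cdot 1 \left(-3 + 2 \cdot 1\right)^{2}\right)} = \sqrt{-11644 + \left(\frac{4}{3} + \frac{4}{3} \cdot 1 \left(-3 + 2\right)^{2}\right)} = \sqrt{-11644 + \left(\frac{4}{3} + \frac{4}{3} \cdot 1 \left(-1\right)^{2}\right)} = \sqrt{-11644 + \left(\frac{4}{3} + \frac{4}{3} \cdot 1 \cdot 1\right)} = \sqrt{-11644 + \left(\frac{4}{3} + \frac{4}{3}\right)} = \sqrt{-11644 + \frac{8}{3}} = \sqrt{- \frac{34924}{3}} = \frac{2 i \sqrt{26193}}{3}$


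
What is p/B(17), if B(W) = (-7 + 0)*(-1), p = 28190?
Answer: 28190/7 ≈ 4027.1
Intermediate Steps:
B(W) = 7 (B(W) = -7*(-1) = 7)
p/B(17) = 28190/7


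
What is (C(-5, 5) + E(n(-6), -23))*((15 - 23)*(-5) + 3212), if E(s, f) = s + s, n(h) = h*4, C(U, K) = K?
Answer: -139836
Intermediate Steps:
n(h) = 4*h
E(s, f) = 2*s
(C(-5, 5) + E(n(-6), -23))*((15 - 23)*(-5) + 3212) = (5 + 2*(4*(-6)))*((15 - 23)*(-5) + 3212) = (5 + 2*(-24))*(-8*(-5) + 3212) = (5 - 48)*(40 + 3212) = -43*3252 = -139836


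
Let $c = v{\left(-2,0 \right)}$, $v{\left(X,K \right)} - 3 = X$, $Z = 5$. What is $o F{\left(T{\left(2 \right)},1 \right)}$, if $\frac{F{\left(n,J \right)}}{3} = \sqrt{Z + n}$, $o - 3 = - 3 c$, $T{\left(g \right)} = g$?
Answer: $0$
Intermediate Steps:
$v{\left(X,K \right)} = 3 + X$
$c = 1$ ($c = 3 - 2 = 1$)
$o = 0$ ($o = 3 - 3 = 0$)
$F{\left(n,J \right)} = 3 \sqrt{5 + n}$
$o F{\left(T{\left(2 \right)},1 \right)} = 0 \cdot 3 \sqrt{5 + 2} = 0 \cdot 3 \sqrt{7} = 0$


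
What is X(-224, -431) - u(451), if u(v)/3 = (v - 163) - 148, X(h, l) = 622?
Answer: 202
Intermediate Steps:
u(v) = -933 + 3*v (u(v) = 3*((v - 163) - 148) = 3*((-163 + v) - 148) = 3*(-311 + v) = -933 + 3*v)
X(-224, -431) - u(451) = 622 - (-933 + 3*451) = 622 - (-933 + 1353) = 622 - 1*420 = 622 - 420 = 202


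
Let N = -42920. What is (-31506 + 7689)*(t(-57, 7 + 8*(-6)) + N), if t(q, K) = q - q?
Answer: 1022225640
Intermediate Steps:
t(q, K) = 0
(-31506 + 7689)*(t(-57, 7 + 8*(-6)) + N) = (-31506 + 7689)*(0 - 42920) = -23817*(-42920) = 1022225640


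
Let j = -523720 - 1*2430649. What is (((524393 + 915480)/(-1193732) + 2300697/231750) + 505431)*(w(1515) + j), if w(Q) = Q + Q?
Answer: -22926752337520523160217/15369299500 ≈ -1.4917e+12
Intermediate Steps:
w(Q) = 2*Q
j = -2954369 (j = -523720 - 2430649 = -2954369)
(((524393 + 915480)/(-1193732) + 2300697/231750) + 505431)*(w(1515) + j) = (((524393 + 915480)/(-1193732) + 2300697/231750) + 505431)*(2*1515 - 2954369) = ((1439873*(-1/1193732) + 2300697*(1/231750)) + 505431)*(3030 - 2954369) = ((-1439873/1193732 + 255633/25750) + 505431)*(-2951339) = (134040281303/15369299500 + 505431)*(-2951339) = (7768254455865803/15369299500)*(-2951339) = -22926752337520523160217/15369299500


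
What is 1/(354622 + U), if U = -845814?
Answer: -1/491192 ≈ -2.0359e-6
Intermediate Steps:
1/(354622 + U) = 1/(354622 - 845814) = 1/(-491192) = -1/491192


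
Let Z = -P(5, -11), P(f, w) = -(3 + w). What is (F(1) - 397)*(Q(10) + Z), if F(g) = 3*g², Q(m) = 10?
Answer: -788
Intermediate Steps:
P(f, w) = -3 - w
Z = -8 (Z = -(-3 - 1*(-11)) = -(-3 + 11) = -1*8 = -8)
(F(1) - 397)*(Q(10) + Z) = (3*1² - 397)*(10 - 8) = (3*1 - 397)*2 = (3 - 397)*2 = -394*2 = -788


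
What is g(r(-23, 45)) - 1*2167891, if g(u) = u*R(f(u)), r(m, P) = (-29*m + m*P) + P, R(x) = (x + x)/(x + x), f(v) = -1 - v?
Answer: -2168214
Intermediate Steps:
R(x) = 1 (R(x) = (2*x)/((2*x)) = (2*x)*(1/(2*x)) = 1)
r(m, P) = P - 29*m + P*m (r(m, P) = (-29*m + P*m) + P = P - 29*m + P*m)
g(u) = u (g(u) = u*1 = u)
g(r(-23, 45)) - 1*2167891 = (45 - 29*(-23) + 45*(-23)) - 1*2167891 = (45 + 667 - 1035) - 2167891 = -323 - 2167891 = -2168214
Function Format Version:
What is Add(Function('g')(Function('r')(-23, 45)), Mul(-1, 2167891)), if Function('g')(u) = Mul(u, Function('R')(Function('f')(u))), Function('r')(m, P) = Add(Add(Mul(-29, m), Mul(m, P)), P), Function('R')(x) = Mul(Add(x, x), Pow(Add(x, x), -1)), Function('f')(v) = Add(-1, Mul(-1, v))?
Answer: -2168214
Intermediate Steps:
Function('R')(x) = 1 (Function('R')(x) = Mul(Mul(2, x), Pow(Mul(2, x), -1)) = Mul(Mul(2, x), Mul(Rational(1, 2), Pow(x, -1))) = 1)
Function('r')(m, P) = Add(P, Mul(-29, m), Mul(P, m)) (Function('r')(m, P) = Add(Add(Mul(-29, m), Mul(P, m)), P) = Add(P, Mul(-29, m), Mul(P, m)))
Function('g')(u) = u (Function('g')(u) = Mul(u, 1) = u)
Add(Function('g')(Function('r')(-23, 45)), Mul(-1, 2167891)) = Add(Add(45, Mul(-29, -23), Mul(45, -23)), Mul(-1, 2167891)) = Add(Add(45, 667, -1035), -2167891) = Add(-323, -2167891) = -2168214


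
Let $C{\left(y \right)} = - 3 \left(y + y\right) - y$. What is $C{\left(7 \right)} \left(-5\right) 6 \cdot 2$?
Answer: $2940$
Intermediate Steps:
$C{\left(y \right)} = - 7 y$ ($C{\left(y \right)} = - 3 \cdot 2 y - y = - 6 y - y = - 7 y$)
$C{\left(7 \right)} \left(-5\right) 6 \cdot 2 = \left(-7\right) 7 \left(-5\right) 6 \cdot 2 = \left(-49\right) \left(-5\right) 12 = 245 \cdot 12 = 2940$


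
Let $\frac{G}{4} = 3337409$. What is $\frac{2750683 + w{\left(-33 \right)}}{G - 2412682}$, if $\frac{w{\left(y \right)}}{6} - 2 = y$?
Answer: $\frac{2750497}{10936954} \approx 0.25149$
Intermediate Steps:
$G = 13349636$ ($G = 4 \cdot 3337409 = 13349636$)
$w{\left(y \right)} = 12 + 6 y$
$\frac{2750683 + w{\left(-33 \right)}}{G - 2412682} = \frac{2750683 + \left(12 + 6 \left(-33\right)\right)}{13349636 - 2412682} = \frac{2750683 + \left(12 - 198\right)}{10936954} = \left(2750683 - 186\right) \frac{1}{10936954} = 2750497 \cdot \frac{1}{10936954} = \frac{2750497}{10936954}$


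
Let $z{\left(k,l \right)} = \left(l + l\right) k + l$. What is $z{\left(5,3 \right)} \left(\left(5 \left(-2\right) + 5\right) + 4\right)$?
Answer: $-33$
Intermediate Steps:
$z{\left(k,l \right)} = l + 2 k l$ ($z{\left(k,l \right)} = 2 l k + l = 2 k l + l = l + 2 k l$)
$z{\left(5,3 \right)} \left(\left(5 \left(-2\right) + 5\right) + 4\right) = 3 \left(1 + 2 \cdot 5\right) \left(\left(5 \left(-2\right) + 5\right) + 4\right) = 3 \left(1 + 10\right) \left(\left(-10 + 5\right) + 4\right) = 3 \cdot 11 \left(-5 + 4\right) = 33 \left(-1\right) = -33$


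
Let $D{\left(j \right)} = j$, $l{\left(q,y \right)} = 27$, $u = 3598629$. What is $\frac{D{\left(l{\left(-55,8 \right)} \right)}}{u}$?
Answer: $\frac{9}{1199543} \approx 7.5029 \cdot 10^{-6}$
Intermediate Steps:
$\frac{D{\left(l{\left(-55,8 \right)} \right)}}{u} = \frac{27}{3598629} = 27 \cdot \frac{1}{3598629} = \frac{9}{1199543}$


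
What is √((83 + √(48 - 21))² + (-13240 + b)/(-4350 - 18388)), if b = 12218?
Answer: √(893927587035 + 64368572178*√3)/11369 ≈ 88.196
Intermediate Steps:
√((83 + √(48 - 21))² + (-13240 + b)/(-4350 - 18388)) = √((83 + √(48 - 21))² + (-13240 + 12218)/(-4350 - 18388)) = √((83 + √27)² - 1022/(-22738)) = √((83 + 3*√3)² - 1022*(-1/22738)) = √((83 + 3*√3)² + 511/11369) = √(511/11369 + (83 + 3*√3)²)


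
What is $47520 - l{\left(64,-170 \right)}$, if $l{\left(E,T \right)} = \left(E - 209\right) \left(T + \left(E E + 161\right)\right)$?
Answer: $640135$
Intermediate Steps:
$l{\left(E,T \right)} = \left(-209 + E\right) \left(161 + T + E^{2}\right)$ ($l{\left(E,T \right)} = \left(-209 + E\right) \left(T + \left(E^{2} + 161\right)\right) = \left(-209 + E\right) \left(T + \left(161 + E^{2}\right)\right) = \left(-209 + E\right) \left(161 + T + E^{2}\right)$)
$47520 - l{\left(64,-170 \right)} = 47520 - \left(-33649 + 64^{3} - -35530 - 209 \cdot 64^{2} + 161 \cdot 64 + 64 \left(-170\right)\right) = 47520 - \left(-33649 + 262144 + 35530 - 856064 + 10304 - 10880\right) = 47520 - -592615 = 47520 + 592615 = 640135$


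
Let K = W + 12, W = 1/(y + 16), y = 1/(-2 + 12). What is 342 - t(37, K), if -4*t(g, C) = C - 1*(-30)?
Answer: 56755/161 ≈ 352.52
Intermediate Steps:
y = ⅒ (y = 1/10 = ⅒ ≈ 0.10000)
W = 10/161 (W = 1/(⅒ + 16) = 1/(161/10) = 10/161 ≈ 0.062112)
K = 1942/161 (K = 10/161 + 12 = 1942/161 ≈ 12.062)
t(g, C) = -15/2 - C/4 (t(g, C) = -(C - 1*(-30))/4 = -(C + 30)/4 = -(30 + C)/4 = -15/2 - C/4)
342 - t(37, K) = 342 - (-15/2 - ¼*1942/161) = 342 - (-15/2 - 971/322) = 342 - 1*(-1693/161) = 342 + 1693/161 = 56755/161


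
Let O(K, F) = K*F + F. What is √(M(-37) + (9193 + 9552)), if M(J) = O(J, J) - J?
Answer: √20114 ≈ 141.82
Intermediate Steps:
O(K, F) = F + F*K (O(K, F) = F*K + F = F + F*K)
M(J) = -J + J*(1 + J) (M(J) = J*(1 + J) - J = -J + J*(1 + J))
√(M(-37) + (9193 + 9552)) = √((-37)² + (9193 + 9552)) = √(1369 + 18745) = √20114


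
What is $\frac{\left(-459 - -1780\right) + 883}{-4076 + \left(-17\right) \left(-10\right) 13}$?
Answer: $- \frac{1102}{933} \approx -1.1811$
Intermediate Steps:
$\frac{\left(-459 - -1780\right) + 883}{-4076 + \left(-17\right) \left(-10\right) 13} = \frac{\left(-459 + 1780\right) + 883}{-4076 + 170 \cdot 13} = \frac{1321 + 883}{-4076 + 2210} = \frac{2204}{-1866} = 2204 \left(- \frac{1}{1866}\right) = - \frac{1102}{933}$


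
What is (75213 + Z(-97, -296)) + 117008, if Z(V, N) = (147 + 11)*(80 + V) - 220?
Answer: 189315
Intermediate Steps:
Z(V, N) = 12420 + 158*V (Z(V, N) = 158*(80 + V) - 220 = (12640 + 158*V) - 220 = 12420 + 158*V)
(75213 + Z(-97, -296)) + 117008 = (75213 + (12420 + 158*(-97))) + 117008 = (75213 + (12420 - 15326)) + 117008 = (75213 - 2906) + 117008 = 72307 + 117008 = 189315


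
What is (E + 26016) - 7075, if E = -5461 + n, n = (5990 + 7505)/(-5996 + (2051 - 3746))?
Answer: 103661185/7691 ≈ 13478.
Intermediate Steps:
n = -13495/7691 (n = 13495/(-5996 - 1695) = 13495/(-7691) = 13495*(-1/7691) = -13495/7691 ≈ -1.7546)
E = -42014046/7691 (E = -5461 - 13495/7691 = -42014046/7691 ≈ -5462.8)
(E + 26016) - 7075 = (-42014046/7691 + 26016) - 7075 = 158075010/7691 - 7075 = 103661185/7691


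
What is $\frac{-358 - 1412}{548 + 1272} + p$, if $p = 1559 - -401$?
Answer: $\frac{356543}{182} \approx 1959.0$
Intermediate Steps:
$p = 1960$ ($p = 1559 + 401 = 1960$)
$\frac{-358 - 1412}{548 + 1272} + p = \frac{-358 - 1412}{548 + 1272} + 1960 = \frac{-358 - 1412}{1820} + 1960 = \left(-1770\right) \frac{1}{1820} + 1960 = - \frac{177}{182} + 1960 = \frac{356543}{182}$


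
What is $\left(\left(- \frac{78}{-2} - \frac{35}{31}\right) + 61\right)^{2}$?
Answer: $\frac{9394225}{961} \approx 9775.5$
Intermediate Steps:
$\left(\left(- \frac{78}{-2} - \frac{35}{31}\right) + 61\right)^{2} = \left(\left(\left(-78\right) \left(- \frac{1}{2}\right) - \frac{35}{31}\right) + 61\right)^{2} = \left(\left(39 - \frac{35}{31}\right) + 61\right)^{2} = \left(\frac{1174}{31} + 61\right)^{2} = \left(\frac{3065}{31}\right)^{2} = \frac{9394225}{961}$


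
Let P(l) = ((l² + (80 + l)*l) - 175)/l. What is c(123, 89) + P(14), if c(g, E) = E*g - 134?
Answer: 21817/2 ≈ 10909.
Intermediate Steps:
c(g, E) = -134 + E*g
P(l) = (-175 + l² + l*(80 + l))/l (P(l) = ((l² + l*(80 + l)) - 175)/l = (-175 + l² + l*(80 + l))/l)
c(123, 89) + P(14) = (-134 + 89*123) + (80 - 175/14 + 2*14) = (-134 + 10947) + (80 - 175*1/14 + 28) = 10813 + (80 - 25/2 + 28) = 10813 + 191/2 = 21817/2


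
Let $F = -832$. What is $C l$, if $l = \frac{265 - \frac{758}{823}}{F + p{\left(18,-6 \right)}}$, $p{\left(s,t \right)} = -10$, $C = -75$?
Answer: $\frac{16300275}{692966} \approx 23.522$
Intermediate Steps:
$l = - \frac{217337}{692966}$ ($l = \frac{265 - \frac{758}{823}}{-832 - 10} = \frac{265 - \frac{758}{823}}{-842} = \left(265 - \frac{758}{823}\right) \left(- \frac{1}{842}\right) = \frac{217337}{823} \left(- \frac{1}{842}\right) = - \frac{217337}{692966} \approx -0.31363$)
$C l = \left(-75\right) \left(- \frac{217337}{692966}\right) = \frac{16300275}{692966}$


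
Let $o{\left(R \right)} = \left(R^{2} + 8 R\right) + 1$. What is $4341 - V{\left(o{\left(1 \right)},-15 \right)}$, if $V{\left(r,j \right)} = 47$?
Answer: $4294$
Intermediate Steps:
$o{\left(R \right)} = 1 + R^{2} + 8 R$
$4341 - V{\left(o{\left(1 \right)},-15 \right)} = 4341 - 47 = 4294$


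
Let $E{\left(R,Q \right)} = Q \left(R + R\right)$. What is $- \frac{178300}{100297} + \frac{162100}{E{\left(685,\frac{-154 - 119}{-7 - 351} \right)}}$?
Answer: $\frac{575372946160}{3751208097} \approx 153.38$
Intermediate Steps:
$E{\left(R,Q \right)} = 2 Q R$ ($E{\left(R,Q \right)} = Q 2 R = 2 Q R$)
$- \frac{178300}{100297} + \frac{162100}{E{\left(685,\frac{-154 - 119}{-7 - 351} \right)}} = - \frac{178300}{100297} + \frac{162100}{2 \frac{-154 - 119}{-7 - 351} \cdot 685} = \left(-178300\right) \frac{1}{100297} + \frac{162100}{2 \left(- \frac{273}{-358}\right) 685} = - \frac{178300}{100297} + \frac{162100}{2 \left(\left(-273\right) \left(- \frac{1}{358}\right)\right) 685} = - \frac{178300}{100297} + \frac{162100}{2 \cdot \frac{273}{358} \cdot 685} = - \frac{178300}{100297} + \frac{162100}{\frac{187005}{179}} = - \frac{178300}{100297} + 162100 \cdot \frac{179}{187005} = - \frac{178300}{100297} + \frac{5803180}{37401} = \frac{575372946160}{3751208097}$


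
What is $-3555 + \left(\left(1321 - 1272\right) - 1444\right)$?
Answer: $-4950$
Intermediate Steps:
$-3555 + \left(\left(1321 - 1272\right) - 1444\right) = -3555 + \left(49 - 1444\right) = -3555 - 1395 = -4950$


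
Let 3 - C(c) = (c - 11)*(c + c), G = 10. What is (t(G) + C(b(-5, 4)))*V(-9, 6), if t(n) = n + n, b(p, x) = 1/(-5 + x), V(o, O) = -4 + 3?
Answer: 1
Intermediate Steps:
V(o, O) = -1
C(c) = 3 - 2*c*(-11 + c) (C(c) = 3 - (c - 11)*(c + c) = 3 - (-11 + c)*2*c = 3 - 2*c*(-11 + c))
t(n) = 2*n
(t(G) + C(b(-5, 4)))*V(-9, 6) = (2*10 + (3 - 2/(-5 + 4)**2 + 22/(-5 + 4)))*(-1) = (20 + (3 - 2*(1/(-1))**2 + 22/(-1)))*(-1) = (20 + (3 - 2*(-1)**2 + 22*(-1)))*(-1) = (20 + (3 - 2*1 - 22))*(-1) = (20 + (3 - 2 - 22))*(-1) = (20 - 21)*(-1) = -1*(-1) = 1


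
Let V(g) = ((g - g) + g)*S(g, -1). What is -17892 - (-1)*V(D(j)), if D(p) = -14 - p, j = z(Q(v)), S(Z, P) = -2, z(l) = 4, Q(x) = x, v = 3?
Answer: -17856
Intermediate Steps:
j = 4
V(g) = -2*g (V(g) = ((g - g) + g)*(-2) = (0 + g)*(-2) = g*(-2) = -2*g)
-17892 - (-1)*V(D(j)) = -17892 - (-1)*(-2*(-14 - 1*4)) = -17892 - (-1)*(-2*(-14 - 4)) = -17892 - (-1)*(-2*(-18)) = -17892 - (-1)*36 = -17892 - 1*(-36) = -17892 + 36 = -17856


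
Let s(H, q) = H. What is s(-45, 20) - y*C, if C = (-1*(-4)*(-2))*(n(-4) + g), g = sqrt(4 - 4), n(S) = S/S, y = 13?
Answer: 59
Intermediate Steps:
n(S) = 1
g = 0 (g = sqrt(0) = 0)
C = -8 (C = (-1*(-4)*(-2))*(1 + 0) = (4*(-2))*1 = -8*1 = -8)
s(-45, 20) - y*C = -45 - 13*(-8) = -45 - 1*(-104) = -45 + 104 = 59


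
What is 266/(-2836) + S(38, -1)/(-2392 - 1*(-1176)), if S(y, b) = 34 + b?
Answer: -104261/862144 ≈ -0.12093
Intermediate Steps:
266/(-2836) + S(38, -1)/(-2392 - 1*(-1176)) = 266/(-2836) + (34 - 1)/(-2392 - 1*(-1176)) = 266*(-1/2836) + 33/(-2392 + 1176) = -133/1418 + 33/(-1216) = -133/1418 + 33*(-1/1216) = -133/1418 - 33/1216 = -104261/862144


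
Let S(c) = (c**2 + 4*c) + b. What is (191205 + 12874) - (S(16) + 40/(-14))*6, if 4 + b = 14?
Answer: 1414813/7 ≈ 2.0212e+5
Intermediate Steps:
b = 10 (b = -4 + 14 = 10)
S(c) = 10 + c**2 + 4*c (S(c) = (c**2 + 4*c) + 10 = 10 + c**2 + 4*c)
(191205 + 12874) - (S(16) + 40/(-14))*6 = (191205 + 12874) - ((10 + 16**2 + 4*16) + 40/(-14))*6 = 204079 - ((10 + 256 + 64) + 40*(-1/14))*6 = 204079 - (330 - 20/7)*6 = 204079 - 2290*6/7 = 204079 - 1*13740/7 = 204079 - 13740/7 = 1414813/7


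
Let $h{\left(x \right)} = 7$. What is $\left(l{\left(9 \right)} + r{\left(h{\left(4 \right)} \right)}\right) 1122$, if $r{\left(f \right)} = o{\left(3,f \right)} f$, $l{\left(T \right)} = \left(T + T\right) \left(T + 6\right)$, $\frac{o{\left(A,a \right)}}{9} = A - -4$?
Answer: $797742$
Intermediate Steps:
$o{\left(A,a \right)} = 36 + 9 A$ ($o{\left(A,a \right)} = 9 \left(A - -4\right) = 9 \left(A + 4\right) = 9 \left(4 + A\right) = 36 + 9 A$)
$l{\left(T \right)} = 2 T \left(6 + T\right)$
$r{\left(f \right)} = 63 f$ ($r{\left(f \right)} = \left(36 + 9 \cdot 3\right) f = \left(36 + 27\right) f = 63 f$)
$\left(l{\left(9 \right)} + r{\left(h{\left(4 \right)} \right)}\right) 1122 = \left(2 \cdot 9 \left(6 + 9\right) + 63 \cdot 7\right) 1122 = \left(2 \cdot 9 \cdot 15 + 441\right) 1122 = \left(270 + 441\right) 1122 = 711 \cdot 1122 = 797742$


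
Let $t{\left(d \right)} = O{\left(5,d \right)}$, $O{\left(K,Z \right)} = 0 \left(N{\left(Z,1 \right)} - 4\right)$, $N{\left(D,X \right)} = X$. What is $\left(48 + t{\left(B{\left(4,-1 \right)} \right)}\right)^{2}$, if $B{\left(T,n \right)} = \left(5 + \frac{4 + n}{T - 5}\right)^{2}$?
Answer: $2304$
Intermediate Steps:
$B{\left(T,n \right)} = \left(5 + \frac{4 + n}{-5 + T}\right)^{2}$
$O{\left(K,Z \right)} = 0$ ($O{\left(K,Z \right)} = 0 \left(1 - 4\right) = 0 \left(-3\right) = 0$)
$t{\left(d \right)} = 0$
$\left(48 + t{\left(B{\left(4,-1 \right)} \right)}\right)^{2} = \left(48 + 0\right)^{2} = 48^{2} = 2304$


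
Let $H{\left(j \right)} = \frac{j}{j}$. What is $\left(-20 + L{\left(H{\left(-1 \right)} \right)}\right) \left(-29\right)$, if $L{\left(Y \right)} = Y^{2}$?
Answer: $551$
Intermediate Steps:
$H{\left(j \right)} = 1$
$\left(-20 + L{\left(H{\left(-1 \right)} \right)}\right) \left(-29\right) = \left(-20 + 1^{2}\right) \left(-29\right) = \left(-20 + 1\right) \left(-29\right) = \left(-19\right) \left(-29\right) = 551$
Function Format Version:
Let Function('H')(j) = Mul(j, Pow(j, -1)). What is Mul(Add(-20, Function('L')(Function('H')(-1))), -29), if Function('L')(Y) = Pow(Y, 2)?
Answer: 551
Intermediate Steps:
Function('H')(j) = 1
Mul(Add(-20, Function('L')(Function('H')(-1))), -29) = Mul(Add(-20, Pow(1, 2)), -29) = Mul(Add(-20, 1), -29) = Mul(-19, -29) = 551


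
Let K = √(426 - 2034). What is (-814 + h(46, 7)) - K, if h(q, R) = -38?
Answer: -852 - 2*I*√402 ≈ -852.0 - 40.1*I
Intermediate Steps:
K = 2*I*√402 (K = √(-1608) = 2*I*√402 ≈ 40.1*I)
(-814 + h(46, 7)) - K = (-814 - 38) - 2*I*√402 = -852 - 2*I*√402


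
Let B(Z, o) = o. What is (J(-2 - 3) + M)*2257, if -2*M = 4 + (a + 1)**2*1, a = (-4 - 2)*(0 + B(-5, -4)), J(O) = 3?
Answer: -1406111/2 ≈ -7.0306e+5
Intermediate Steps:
a = 24 (a = (-4 - 2)*(0 - 4) = -6*(-4) = 24)
M = -629/2 (M = -(4 + (24 + 1)**2*1)/2 = -(4 + 25**2*1)/2 = -(4 + 625*1)/2 = -(4 + 625)/2 = -1/2*629 = -629/2 ≈ -314.50)
(J(-2 - 3) + M)*2257 = (3 - 629/2)*2257 = -623/2*2257 = -1406111/2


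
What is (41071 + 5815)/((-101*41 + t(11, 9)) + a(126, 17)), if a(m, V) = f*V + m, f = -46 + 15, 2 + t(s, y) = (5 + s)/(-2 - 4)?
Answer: -70329/6820 ≈ -10.312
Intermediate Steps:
t(s, y) = -17/6 - s/6 (t(s, y) = -2 + (5 + s)/(-2 - 4) = -2 + (5 + s)/(-6) = -2 + (5 + s)*(-1/6) = -2 + (-5/6 - s/6) = -17/6 - s/6)
f = -31
a(m, V) = m - 31*V (a(m, V) = -31*V + m = m - 31*V)
(41071 + 5815)/((-101*41 + t(11, 9)) + a(126, 17)) = (41071 + 5815)/((-101*41 + (-17/6 - 1/6*11)) + (126 - 31*17)) = 46886/((-4141 + (-17/6 - 11/6)) + (126 - 527)) = 46886/((-4141 - 14/3) - 401) = 46886/(-12437/3 - 401) = 46886/(-13640/3) = 46886*(-3/13640) = -70329/6820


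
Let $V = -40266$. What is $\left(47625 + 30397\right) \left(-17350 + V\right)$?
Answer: $-4495315552$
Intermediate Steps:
$\left(47625 + 30397\right) \left(-17350 + V\right) = \left(47625 + 30397\right) \left(-17350 - 40266\right) = 78022 \left(-57616\right) = -4495315552$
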